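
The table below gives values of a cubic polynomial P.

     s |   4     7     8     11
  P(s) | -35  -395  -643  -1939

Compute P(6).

Write P(s) = as^3 + bs^2 + cs + d. Substituting each data point gives a linear system:
  64a + 16b + 4c + d = -35
  343a + 49b + 7c + d = -395
  512a + 64b + 8c + d = -643
  1331a + 121b + 11c + d = -1939
Solving the system yields a = -2, b = 6, c = 0, d = -3.
So P(s) = -2s^3 + 6s^2 - 3.
Then P(6) = -219.

-219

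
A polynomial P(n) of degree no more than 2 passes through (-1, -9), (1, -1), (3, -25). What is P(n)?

Write P(n) = an^2 + bn + c. Substituting each data point gives a linear system:
  a - b + c = -9
  a + b + c = -1
  9a + 3b + c = -25
Solving the system yields a = -4, b = 4, c = -1.
So P(n) = -4n^2 + 4n - 1.
Check: P(-1) = -9. ✓

P(n) = -4n^2 + 4n - 1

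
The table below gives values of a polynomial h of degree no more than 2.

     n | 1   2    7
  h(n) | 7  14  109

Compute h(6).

Write h(n) = an^2 + bn + c. Substituting each data point gives a linear system:
  a + b + c = 7
  4a + 2b + c = 14
  49a + 7b + c = 109
Solving the system yields a = 2, b = 1, c = 4.
So h(n) = 2n^2 + n + 4.
Then h(6) = 82.

82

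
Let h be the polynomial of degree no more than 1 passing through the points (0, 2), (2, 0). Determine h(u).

h(u) = -u + 2

Using the Lagrange interpolation formula with nodes 0, 2:
  L_0(u) = (u - 2) / -2
  L_1(u) = u / 2
Then h(u) = 2·L_0(u) + 0·L_1(u).
Expanding and collecting terms gives h(u) = -u + 2.
Check: h(2) = 0. ✓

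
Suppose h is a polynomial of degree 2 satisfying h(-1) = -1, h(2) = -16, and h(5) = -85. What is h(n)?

Write h(n) = an^2 + bn + c. Substituting each data point gives a linear system:
  a - b + c = -1
  4a + 2b + c = -16
  25a + 5b + c = -85
Solving the system yields a = -3, b = -2, c = 0.
So h(n) = -3n^2 - 2n.
Check: h(2) = -16. ✓

h(n) = -3n^2 - 2n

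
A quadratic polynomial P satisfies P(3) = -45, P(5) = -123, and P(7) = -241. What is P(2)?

Write P(n) = an^2 + bn + c. Substituting each data point gives a linear system:
  9a + 3b + c = -45
  25a + 5b + c = -123
  49a + 7b + c = -241
Solving the system yields a = -5, b = 1, c = -3.
So P(n) = -5n^2 + n - 3.
Then P(2) = -21.

-21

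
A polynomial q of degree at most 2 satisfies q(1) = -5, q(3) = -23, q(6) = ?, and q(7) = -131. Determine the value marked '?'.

The 3 known points determine the degree-2 polynomial uniquely.
Write q(t) = at^2 + bt + c. Substituting each data point gives a linear system:
  a + b + c = -5
  9a + 3b + c = -23
  49a + 7b + c = -131
Solving the system yields a = -3, b = 3, c = -5.
So q(t) = -3t^2 + 3t - 5.
Then q(6) = -95.

-95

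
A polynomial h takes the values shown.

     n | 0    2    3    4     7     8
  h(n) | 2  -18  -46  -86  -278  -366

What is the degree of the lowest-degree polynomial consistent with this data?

2

Divided differences on the nodes 0, 2, 3, 4, 7, 8:
  order 0: 2  -18  -46  -86  -278  -366
  order 1: -10  -28  -40  -64  -88
  order 2: -6  -6  -6  -6
  order 3: 0  0  0
  order 4: 0  0
  order 5: 0
The order-2 divided differences are all -6 (nonzero) and every higher order vanishes, so the data lies on a polynomial of degree exactly 2.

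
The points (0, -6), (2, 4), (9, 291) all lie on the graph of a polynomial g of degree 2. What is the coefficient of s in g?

Write g(s) = as^2 + bs + c. Substituting each data point gives a linear system:
  c = -6
  4a + 2b + c = 4
  81a + 9b + c = 291
Solving the system yields a = 4, b = -3, c = -6.
So g(s) = 4s^2 - 3s - 6.
The coefficient of s is -3.

-3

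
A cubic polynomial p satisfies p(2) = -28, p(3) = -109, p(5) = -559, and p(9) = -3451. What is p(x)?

p(x) = -5x^3 + 2x^2 + 4x - 4

Write p(x) = ax^3 + bx^2 + cx + d. Substituting each data point gives a linear system:
  8a + 4b + 2c + d = -28
  27a + 9b + 3c + d = -109
  125a + 25b + 5c + d = -559
  729a + 81b + 9c + d = -3451
Solving the system yields a = -5, b = 2, c = 4, d = -4.
So p(x) = -5x^3 + 2x^2 + 4x - 4.
Check: p(3) = -109. ✓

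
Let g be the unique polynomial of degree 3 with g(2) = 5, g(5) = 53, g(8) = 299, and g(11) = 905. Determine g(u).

Write g(u) = au^3 + bu^2 + cu + d. Substituting each data point gives a linear system:
  8a + 4b + 2c + d = 5
  125a + 25b + 5c + d = 53
  512a + 64b + 8c + d = 299
  1331a + 121b + 11c + d = 905
Solving the system yields a = 1, b = -4, c = 5, d = 3.
So g(u) = u^3 - 4u^2 + 5u + 3.
Check: g(2) = 5. ✓

g(u) = u^3 - 4u^2 + 5u + 3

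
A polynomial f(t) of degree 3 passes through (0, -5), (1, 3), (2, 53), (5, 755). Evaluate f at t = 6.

Using the Lagrange interpolation formula with nodes 0, 1, 2, 5:
  L_0(t) = (t - 1)(t - 2)(t - 5) / -10
  L_1(t) = t(t - 2)(t - 5) / 4
  L_2(t) = t(t - 1)(t - 5) / -6
  L_3(t) = t(t - 1)(t - 2) / 60
Then f(t) = -5·L_0(t) + 3·L_1(t) + 53·L_2(t) + 755·L_3(t).
Expanding and collecting terms gives f(t) = 5t^3 + 6t^2 - 3t - 5.
Evaluating at t = 6: f(6) = 1273.

1273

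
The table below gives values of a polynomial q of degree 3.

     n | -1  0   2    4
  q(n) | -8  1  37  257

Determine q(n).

Using the Lagrange interpolation formula with nodes -1, 0, 2, 4:
  L_0(n) = n(n - 2)(n - 4) / -15
  L_1(n) = (n + 1)(n - 2)(n - 4) / 8
  L_2(n) = (n + 1)n(n - 4) / -12
  L_3(n) = (n + 1)n(n - 2) / 40
Then q(n) = -8·L_0(n) + 1·L_1(n) + 37·L_2(n) + 257·L_3(n).
Expanding and collecting terms gives q(n) = 4n^3 - n^2 + 4n + 1.
Check: q(0) = 1. ✓

q(n) = 4n^3 - n^2 + 4n + 1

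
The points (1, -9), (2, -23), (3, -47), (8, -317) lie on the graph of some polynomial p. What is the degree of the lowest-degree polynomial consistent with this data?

Divided differences on the nodes 1, 2, 3, 8:
  order 0: -9  -23  -47  -317
  order 1: -14  -24  -54
  order 2: -5  -5
  order 3: 0
The order-2 divided differences are all -5 (nonzero) and every higher order vanishes, so the data lies on a polynomial of degree exactly 2.

2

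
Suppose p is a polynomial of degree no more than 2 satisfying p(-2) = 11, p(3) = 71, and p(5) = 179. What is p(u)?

Write p(u) = au^2 + bu + c. Substituting each data point gives a linear system:
  4a - 2b + c = 11
  9a + 3b + c = 71
  25a + 5b + c = 179
Solving the system yields a = 6, b = 6, c = -1.
So p(u) = 6u² + 6u - 1.
Check: p(-2) = 11. ✓

p(u) = 6u^2 + 6u - 1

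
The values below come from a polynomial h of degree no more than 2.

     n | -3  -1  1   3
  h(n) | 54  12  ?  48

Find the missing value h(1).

The 3 known points determine the degree-2 polynomial uniquely.
Write h(n) = an^2 + bn + c. Substituting each data point gives a linear system:
  9a - 3b + c = 54
  a - b + c = 12
  9a + 3b + c = 48
Solving the system yields a = 5, b = -1, c = 6.
So h(n) = 5n² - n + 6.
Then h(1) = 10.

10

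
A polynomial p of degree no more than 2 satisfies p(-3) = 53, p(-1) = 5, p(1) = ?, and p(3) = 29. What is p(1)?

-3

The 3 known points determine the degree-2 polynomial uniquely.
Write p(u) = au^2 + bu + c. Substituting each data point gives a linear system:
  9a - 3b + c = 53
  a - b + c = 5
  9a + 3b + c = 29
Solving the system yields a = 5, b = -4, c = -4.
So p(u) = 5u² - 4u - 4.
Then p(1) = -3.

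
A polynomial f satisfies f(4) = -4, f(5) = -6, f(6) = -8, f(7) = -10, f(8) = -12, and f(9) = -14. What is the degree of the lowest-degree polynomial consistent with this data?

1

Forward differences of the values at x = 4, 5, 6, 7, 8, 9:
  f  : -4  -6  -8  -10  -12  -14
  Δ  : -2  -2  -2  -2  -2
  Δ^2: 0  0  0  0
  Δ^3: 0  0  0
  Δ^4: 0  0
  Δ^5: 0
The first differences are constant (-2) and nonzero, while all higher differences vanish, so the minimal degree is 1.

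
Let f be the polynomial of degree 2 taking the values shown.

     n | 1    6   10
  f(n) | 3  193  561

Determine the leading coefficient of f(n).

Write f(n) = an^2 + bn + c. Substituting each data point gives a linear system:
  a + b + c = 3
  36a + 6b + c = 193
  100a + 10b + c = 561
Solving the system yields a = 6, b = -4, c = 1.
So f(n) = 6n² - 4n + 1.
The leading coefficient is 6.

6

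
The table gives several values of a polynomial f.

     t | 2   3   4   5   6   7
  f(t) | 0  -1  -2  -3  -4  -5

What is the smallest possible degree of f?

1

Forward differences of the values at t = 2, 3, 4, 5, 6, 7:
  f  : 0  -1  -2  -3  -4  -5
  Δ  : -1  -1  -1  -1  -1
  Δ^2: 0  0  0  0
  Δ^3: 0  0  0
  Δ^4: 0  0
  Δ^5: 0
The first differences are constant (-1) and nonzero, while all higher differences vanish, so the minimal degree is 1.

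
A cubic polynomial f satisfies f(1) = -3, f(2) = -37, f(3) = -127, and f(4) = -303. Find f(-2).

Using the Lagrange interpolation formula with nodes 1, 2, 3, 4:
  L_0(x) = (x - 2)(x - 3)(x - 4) / -6
  L_1(x) = (x - 1)(x - 3)(x - 4) / 2
  L_2(x) = (x - 1)(x - 2)(x - 4) / -2
  L_3(x) = (x - 1)(x - 2)(x - 3) / 6
Then f(x) = -3·L_0(x) - 37·L_1(x) - 127·L_2(x) - 303·L_3(x).
Expanding and collecting terms gives f(x) = -5x^3 + 2x^2 - 5x + 5.
Evaluating at x = -2: f(-2) = 63.

63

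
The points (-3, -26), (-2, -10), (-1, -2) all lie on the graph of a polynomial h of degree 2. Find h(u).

h(u) = -4u^2 - 4u - 2

Using the Lagrange interpolation formula with nodes -3, -2, -1:
  L_0(u) = (u + 2)(u + 1) / 2
  L_1(u) = (u + 3)(u + 1) / -1
  L_2(u) = (u + 3)(u + 2) / 2
Then h(u) = -26·L_0(u) - 10·L_1(u) - 2·L_2(u).
Expanding and collecting terms gives h(u) = -4u^2 - 4u - 2.
Check: h(-3) = -26. ✓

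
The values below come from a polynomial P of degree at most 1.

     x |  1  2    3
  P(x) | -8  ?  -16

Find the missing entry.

-12

On equispaced nodes a degree-1 polynomial has vanishing second forward difference, so
  P(1) - 2·P(2) + P(3) = 0.
Substituting the known values and solving for P(2):
  -2·P(2) = 24
  P(2) = -12.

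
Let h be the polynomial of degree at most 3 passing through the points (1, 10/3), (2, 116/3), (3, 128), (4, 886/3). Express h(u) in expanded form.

h(u) = 4u^3 + 3u^2 - (5/3)u - 2

Using the Lagrange interpolation formula with nodes 1, 2, 3, 4:
  L_0(u) = (u - 2)(u - 3)(u - 4) / -6
  L_1(u) = (u - 1)(u - 3)(u - 4) / 2
  L_2(u) = (u - 1)(u - 2)(u - 4) / -2
  L_3(u) = (u - 1)(u - 2)(u - 3) / 6
Then h(u) = 10/3·L_0(u) + 116/3·L_1(u) + 128·L_2(u) + 886/3·L_3(u).
Expanding and collecting terms gives h(u) = 4u³ + 3u² - (5/3)u - 2.
Check: h(4) = 886/3. ✓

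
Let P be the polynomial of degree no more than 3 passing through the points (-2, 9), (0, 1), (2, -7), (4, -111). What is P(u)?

P(u) = -2u^3 + 4u + 1

Write P(u) = au^3 + bu^2 + cu + d. Substituting each data point gives a linear system:
  -8a + 4b - 2c + d = 9
  d = 1
  8a + 4b + 2c + d = -7
  64a + 16b + 4c + d = -111
Solving the system yields a = -2, b = 0, c = 4, d = 1.
So P(u) = -2u^3 + 4u + 1.
Check: P(0) = 1. ✓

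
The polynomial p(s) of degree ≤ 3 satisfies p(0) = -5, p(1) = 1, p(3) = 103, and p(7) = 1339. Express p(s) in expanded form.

p(s) = 4s^3 - s^2 + 3s - 5

Using the Lagrange interpolation formula with nodes 0, 1, 3, 7:
  L_0(s) = (s - 1)(s - 3)(s - 7) / -21
  L_1(s) = s(s - 3)(s - 7) / 12
  L_2(s) = s(s - 1)(s - 7) / -24
  L_3(s) = s(s - 1)(s - 3) / 168
Then p(s) = -5·L_0(s) + 1·L_1(s) + 103·L_2(s) + 1339·L_3(s).
Expanding and collecting terms gives p(s) = 4s^3 - s^2 + 3s - 5.
Check: p(3) = 103. ✓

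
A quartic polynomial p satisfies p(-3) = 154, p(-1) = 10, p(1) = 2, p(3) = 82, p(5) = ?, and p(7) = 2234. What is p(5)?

On equispaced nodes a degree-4 polynomial has vanishing fifth forward difference, so
  - p(-3) + 5·p(-1) - 10·p(1) + 10·p(3) - 5·p(5) + p(7) = 0.
Substituting the known values and solving for p(5):
  -5·p(5) = -2930
  p(5) = 586.

586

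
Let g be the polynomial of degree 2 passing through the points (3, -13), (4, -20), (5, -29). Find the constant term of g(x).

-4

Write g(x) = ax^2 + bx + c. Substituting each data point gives a linear system:
  9a + 3b + c = -13
  16a + 4b + c = -20
  25a + 5b + c = -29
Solving the system yields a = -1, b = 0, c = -4.
So g(x) = -x² - 4.
The constant term is -4.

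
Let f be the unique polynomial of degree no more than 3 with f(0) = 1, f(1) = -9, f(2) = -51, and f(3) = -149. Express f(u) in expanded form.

f(u) = -4u^3 - 4u^2 - 2u + 1

Write f(u) = au^3 + bu^2 + cu + d. Substituting each data point gives a linear system:
  d = 1
  a + b + c + d = -9
  8a + 4b + 2c + d = -51
  27a + 9b + 3c + d = -149
Solving the system yields a = -4, b = -4, c = -2, d = 1.
So f(u) = -4u^3 - 4u^2 - 2u + 1.
Check: f(3) = -149. ✓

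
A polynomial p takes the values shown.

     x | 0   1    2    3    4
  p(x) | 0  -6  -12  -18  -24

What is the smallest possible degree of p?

1

Forward differences of the values at x = 0, 1, 2, 3, 4:
  p  : 0  -6  -12  -18  -24
  Δ  : -6  -6  -6  -6
  Δ^2: 0  0  0
  Δ^3: 0  0
  Δ^4: 0
The first differences are constant (-6) and nonzero, while all higher differences vanish, so the minimal degree is 1.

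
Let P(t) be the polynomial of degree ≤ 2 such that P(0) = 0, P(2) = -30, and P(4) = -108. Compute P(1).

Using the Lagrange interpolation formula with nodes 0, 2, 4:
  L_0(t) = (t - 2)(t - 4) / 8
  L_1(t) = t(t - 4) / -4
  L_2(t) = t(t - 2) / 8
Then P(t) = 0·L_0(t) - 30·L_1(t) - 108·L_2(t).
Expanding and collecting terms gives P(t) = -6t² - 3t.
Evaluating at t = 1: P(1) = -9.

-9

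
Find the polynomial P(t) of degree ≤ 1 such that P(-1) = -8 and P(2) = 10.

P(t) = 6t - 2

Write P(t) = at + b. Substituting each data point gives a linear system:
  -a + b = -8
  2a + b = 10
Solving the system yields a = 6, b = -2.
So P(t) = 6t - 2.
Check: P(-1) = -8. ✓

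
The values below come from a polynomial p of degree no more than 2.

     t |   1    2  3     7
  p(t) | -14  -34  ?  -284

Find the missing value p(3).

-64

The 3 known points determine the degree-2 polynomial uniquely.
Write p(t) = at^2 + bt + c. Substituting each data point gives a linear system:
  a + b + c = -14
  4a + 2b + c = -34
  49a + 7b + c = -284
Solving the system yields a = -5, b = -5, c = -4.
So p(t) = -5t² - 5t - 4.
Then p(3) = -64.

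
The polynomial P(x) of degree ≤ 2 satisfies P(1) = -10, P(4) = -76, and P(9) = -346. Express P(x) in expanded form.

P(x) = -4x^2 - 2x - 4

Using the Lagrange interpolation formula with nodes 1, 4, 9:
  L_0(x) = (x - 4)(x - 9) / 24
  L_1(x) = (x - 1)(x - 9) / -15
  L_2(x) = (x - 1)(x - 4) / 40
Then P(x) = -10·L_0(x) - 76·L_1(x) - 346·L_2(x).
Expanding and collecting terms gives P(x) = -4x² - 2x - 4.
Check: P(9) = -346. ✓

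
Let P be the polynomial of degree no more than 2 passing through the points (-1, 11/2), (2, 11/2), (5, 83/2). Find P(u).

Write P(u) = au^2 + bu + c. Substituting each data point gives a linear system:
  a - b + c = 11/2
  4a + 2b + c = 11/2
  25a + 5b + c = 83/2
Solving the system yields a = 2, b = -2, c = 3/2.
So P(u) = 2u² - 2u + 3/2.
Check: P(2) = 11/2. ✓

P(u) = 2u^2 - 2u + 3/2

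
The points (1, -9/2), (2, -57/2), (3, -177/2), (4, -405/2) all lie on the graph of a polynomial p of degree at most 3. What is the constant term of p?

Write p(s) = as^3 + bs^2 + cs + d. Substituting each data point gives a linear system:
  a + b + c + d = -9/2
  8a + 4b + 2c + d = -57/2
  27a + 9b + 3c + d = -177/2
  64a + 16b + 4c + d = -405/2
Solving the system yields a = -3, b = 0, c = -3, d = 3/2.
So p(s) = -3s^3 - 3s + 3/2.
The constant term is 3/2.

3/2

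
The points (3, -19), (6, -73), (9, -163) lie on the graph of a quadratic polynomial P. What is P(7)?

Using the Lagrange interpolation formula with nodes 3, 6, 9:
  L_0(x) = (x - 6)(x - 9) / 18
  L_1(x) = (x - 3)(x - 9) / -9
  L_2(x) = (x - 3)(x - 6) / 18
Then P(x) = -19·L_0(x) - 73·L_1(x) - 163·L_2(x).
Expanding and collecting terms gives P(x) = -2x² - 1.
Evaluating at x = 7: P(7) = -99.

-99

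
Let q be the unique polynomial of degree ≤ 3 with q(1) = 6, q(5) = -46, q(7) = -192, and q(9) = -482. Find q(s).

q(s) = -s^3 + 3s^2 + 4

Using the Lagrange interpolation formula with nodes 1, 5, 7, 9:
  L_0(s) = (s - 5)(s - 7)(s - 9) / -192
  L_1(s) = (s - 1)(s - 7)(s - 9) / 32
  L_2(s) = (s - 1)(s - 5)(s - 9) / -24
  L_3(s) = (s - 1)(s - 5)(s - 7) / 64
Then q(s) = 6·L_0(s) - 46·L_1(s) - 192·L_2(s) - 482·L_3(s).
Expanding and collecting terms gives q(s) = -s^3 + 3s^2 + 4.
Check: q(7) = -192. ✓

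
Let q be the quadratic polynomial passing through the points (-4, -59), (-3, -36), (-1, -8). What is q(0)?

-3

Write q(s) = as^2 + bs + c. Substituting each data point gives a linear system:
  16a - 4b + c = -59
  9a - 3b + c = -36
  a - b + c = -8
Solving the system yields a = -3, b = 2, c = -3.
So q(s) = -3s^2 + 2s - 3.
Then q(0) = -3.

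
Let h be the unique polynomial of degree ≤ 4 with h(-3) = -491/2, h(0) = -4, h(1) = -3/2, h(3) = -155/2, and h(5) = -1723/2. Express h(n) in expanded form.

h(n) = -2n^4 + 3n^3 + (1/2)n^2 + n - 4

Write h(n) = an^4 + bn^3 + cn^2 + dn + e. Substituting each data point gives a linear system:
  81a - 27b + 9c - 3d + e = -491/2
  e = -4
  a + b + c + d + e = -3/2
  81a + 27b + 9c + 3d + e = -155/2
  625a + 125b + 25c + 5d + e = -1723/2
Solving the system yields a = -2, b = 3, c = 1/2, d = 1, e = -4.
So h(n) = -2n⁴ + 3n³ + (1/2)n² + n - 4.
Check: h(5) = -1723/2. ✓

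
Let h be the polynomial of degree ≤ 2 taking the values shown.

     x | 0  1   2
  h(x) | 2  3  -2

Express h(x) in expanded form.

h(x) = -3x^2 + 4x + 2

Using the Lagrange interpolation formula with nodes 0, 1, 2:
  L_0(x) = (x - 1)(x - 2) / 2
  L_1(x) = x(x - 2) / -1
  L_2(x) = x(x - 1) / 2
Then h(x) = 2·L_0(x) + 3·L_1(x) - 2·L_2(x).
Expanding and collecting terms gives h(x) = -3x^2 + 4x + 2.
Check: h(0) = 2. ✓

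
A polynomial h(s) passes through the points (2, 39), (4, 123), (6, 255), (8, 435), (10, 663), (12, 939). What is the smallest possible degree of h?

Forward differences of the values at s = 2, 4, 6, 8, 10, 12:
  h  : 39  123  255  435  663  939
  Δ  : 84  132  180  228  276
  Δ^2: 48  48  48  48
  Δ^3: 0  0  0
  Δ^4: 0  0
  Δ^5: 0
The second differences are constant (48) and nonzero, while all higher differences vanish, so the minimal degree is 2.

2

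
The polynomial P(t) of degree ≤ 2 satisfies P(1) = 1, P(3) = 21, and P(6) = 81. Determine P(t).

Write P(t) = at^2 + bt + c. Substituting each data point gives a linear system:
  a + b + c = 1
  9a + 3b + c = 21
  36a + 6b + c = 81
Solving the system yields a = 2, b = 2, c = -3.
So P(t) = 2t^2 + 2t - 3.
Check: P(6) = 81. ✓

P(t) = 2t^2 + 2t - 3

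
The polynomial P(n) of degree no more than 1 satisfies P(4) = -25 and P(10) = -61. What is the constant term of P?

Write P(n) = an + b. Substituting each data point gives a linear system:
  4a + b = -25
  10a + b = -61
Solving the system yields a = -6, b = -1.
So P(n) = -6n - 1.
The constant term is -1.

-1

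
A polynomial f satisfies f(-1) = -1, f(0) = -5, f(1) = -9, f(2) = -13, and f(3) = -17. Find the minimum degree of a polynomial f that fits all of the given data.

1

Forward differences of the values at u = -1, 0, 1, 2, 3:
  f  : -1  -5  -9  -13  -17
  Δ  : -4  -4  -4  -4
  Δ^2: 0  0  0
  Δ^3: 0  0
  Δ^4: 0
The first differences are constant (-4) and nonzero, while all higher differences vanish, so the minimal degree is 1.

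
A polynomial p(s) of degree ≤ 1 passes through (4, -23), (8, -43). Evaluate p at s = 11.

Write p(s) = as + b. Substituting each data point gives a linear system:
  4a + b = -23
  8a + b = -43
Solving the system yields a = -5, b = -3.
So p(s) = -5s - 3.
Then p(11) = -58.

-58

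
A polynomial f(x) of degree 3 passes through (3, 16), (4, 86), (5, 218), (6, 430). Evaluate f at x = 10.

Forward differences of the values at x = 3, 4, 5, 6:
  f  : 16  86  218  430
  Δ  : 70  132  212
  Δ^2: 62  80
  Δ^3: 18
The third differences are constant, confirming degree 3.
Interpolating (Newton forward form) and evaluating at x = 10 gives f(10) = 2438.

2438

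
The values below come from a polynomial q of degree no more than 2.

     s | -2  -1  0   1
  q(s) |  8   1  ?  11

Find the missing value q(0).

2

On equispaced nodes a degree-2 polynomial has vanishing third forward difference, so
  - q(-2) + 3·q(-1) - 3·q(0) + q(1) = 0.
Substituting the known values and solving for q(0):
  -3·q(0) = -6
  q(0) = 2.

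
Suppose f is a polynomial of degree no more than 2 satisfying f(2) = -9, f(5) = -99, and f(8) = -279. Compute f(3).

-29

Using the Lagrange interpolation formula with nodes 2, 5, 8:
  L_0(u) = (u - 5)(u - 8) / 18
  L_1(u) = (u - 2)(u - 8) / -9
  L_2(u) = (u - 2)(u - 5) / 18
Then f(u) = -9·L_0(u) - 99·L_1(u) - 279·L_2(u).
Expanding and collecting terms gives f(u) = -5u^2 + 5u + 1.
Evaluating at u = 3: f(3) = -29.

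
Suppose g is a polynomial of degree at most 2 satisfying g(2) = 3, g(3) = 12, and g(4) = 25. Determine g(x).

Write g(x) = ax^2 + bx + c. Substituting each data point gives a linear system:
  4a + 2b + c = 3
  9a + 3b + c = 12
  16a + 4b + c = 25
Solving the system yields a = 2, b = -1, c = -3.
So g(x) = 2x^2 - x - 3.
Check: g(4) = 25. ✓

g(x) = 2x^2 - x - 3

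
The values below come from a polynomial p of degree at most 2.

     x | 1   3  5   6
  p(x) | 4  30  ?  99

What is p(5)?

The 3 known points determine the degree-2 polynomial uniquely.
Write p(x) = ax^2 + bx + c. Substituting each data point gives a linear system:
  a + b + c = 4
  9a + 3b + c = 30
  36a + 6b + c = 99
Solving the system yields a = 2, b = 5, c = -3.
So p(x) = 2x^2 + 5x - 3.
Then p(5) = 72.

72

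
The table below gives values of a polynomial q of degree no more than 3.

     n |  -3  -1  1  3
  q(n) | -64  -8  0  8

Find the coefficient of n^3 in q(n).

Write q(n) = an^3 + bn^2 + cn + d. Substituting each data point gives a linear system:
  -27a + 9b - 3c + d = -64
  -a + b - c + d = -8
  a + b + c + d = 0
  27a + 9b + 3c + d = 8
Solving the system yields a = 1, b = -3, c = 3, d = -1.
So q(n) = n^3 - 3n^2 + 3n - 1.
The leading coefficient is 1.

1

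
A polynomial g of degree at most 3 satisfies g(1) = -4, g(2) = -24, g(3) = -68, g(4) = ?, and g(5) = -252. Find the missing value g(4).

The 4 known points determine the degree-3 polynomial uniquely.
Write g(u) = au^3 + bu^2 + cu + d. Substituting each data point gives a linear system:
  a + b + c + d = -4
  8a + 4b + 2c + d = -24
  27a + 9b + 3c + d = -68
  125a + 25b + 5c + d = -252
Solving the system yields a = -1, b = -6, c = 5, d = -2.
So g(u) = -u^3 - 6u^2 + 5u - 2.
Then g(4) = -142.

-142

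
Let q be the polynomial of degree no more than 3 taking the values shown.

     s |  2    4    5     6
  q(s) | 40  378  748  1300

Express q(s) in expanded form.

q(s) = 6s^3 + s^2 - 5s - 2

Using the Lagrange interpolation formula with nodes 2, 4, 5, 6:
  L_0(s) = (s - 4)(s - 5)(s - 6) / -24
  L_1(s) = (s - 2)(s - 5)(s - 6) / 4
  L_2(s) = (s - 2)(s - 4)(s - 6) / -3
  L_3(s) = (s - 2)(s - 4)(s - 5) / 8
Then q(s) = 40·L_0(s) + 378·L_1(s) + 748·L_2(s) + 1300·L_3(s).
Expanding and collecting terms gives q(s) = 6s^3 + s^2 - 5s - 2.
Check: q(6) = 1300. ✓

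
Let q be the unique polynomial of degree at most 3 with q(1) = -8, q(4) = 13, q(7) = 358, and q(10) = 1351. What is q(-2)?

-29

Using the Lagrange interpolation formula with nodes 1, 4, 7, 10:
  L_0(t) = (t - 4)(t - 7)(t - 10) / -162
  L_1(t) = (t - 1)(t - 7)(t - 10) / 54
  L_2(t) = (t - 1)(t - 4)(t - 10) / -54
  L_3(t) = (t - 1)(t - 4)(t - 7) / 162
Then q(t) = -8·L_0(t) + 13·L_1(t) + 358·L_2(t) + 1351·L_3(t).
Expanding and collecting terms gives q(t) = 2t^3 - 6t^2 - 5t + 1.
Evaluating at t = -2: q(-2) = -29.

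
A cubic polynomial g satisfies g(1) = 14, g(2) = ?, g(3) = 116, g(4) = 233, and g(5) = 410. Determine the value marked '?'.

The 4 known points determine the degree-3 polynomial uniquely.
Write g(n) = an^3 + bn^2 + cn + d. Substituting each data point gives a linear system:
  a + b + c + d = 14
  27a + 9b + 3c + d = 116
  64a + 16b + 4c + d = 233
  125a + 25b + 5c + d = 410
Solving the system yields a = 2, b = 6, c = 1, d = 5.
So g(n) = 2n^3 + 6n^2 + n + 5.
Then g(2) = 47.

47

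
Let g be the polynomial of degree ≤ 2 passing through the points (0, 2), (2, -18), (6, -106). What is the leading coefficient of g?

Write g(x) = ax^2 + bx + c. Substituting each data point gives a linear system:
  c = 2
  4a + 2b + c = -18
  36a + 6b + c = -106
Solving the system yields a = -2, b = -6, c = 2.
So g(x) = -2x² - 6x + 2.
The leading coefficient is -2.

-2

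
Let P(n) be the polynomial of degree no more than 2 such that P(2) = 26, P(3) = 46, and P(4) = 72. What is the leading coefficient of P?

Write P(n) = an^2 + bn + c. Substituting each data point gives a linear system:
  4a + 2b + c = 26
  9a + 3b + c = 46
  16a + 4b + c = 72
Solving the system yields a = 3, b = 5, c = 4.
So P(n) = 3n^2 + 5n + 4.
The leading coefficient is 3.

3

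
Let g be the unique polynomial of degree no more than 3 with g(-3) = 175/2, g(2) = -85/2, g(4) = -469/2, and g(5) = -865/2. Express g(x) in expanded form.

Write g(x) = ax^3 + bx^2 + cx + d. Substituting each data point gives a linear system:
  -27a + 9b - 3c + d = 175/2
  8a + 4b + 2c + d = -85/2
  64a + 16b + 4c + d = -469/2
  125a + 25b + 5c + d = -865/2
Solving the system yields a = -3, b = -1, c = -6, d = -5/2.
So g(x) = -3x^3 - x^2 - 6x - 5/2.
Check: g(4) = -469/2. ✓

g(x) = -3x^3 - x^2 - 6x - 5/2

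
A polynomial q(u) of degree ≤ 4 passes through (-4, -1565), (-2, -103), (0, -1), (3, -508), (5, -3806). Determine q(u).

q(u) = -6u^4 - 2u^2 - u - 1

Write q(u) = au^4 + bu^3 + cu^2 + du + e. Substituting each data point gives a linear system:
  256a - 64b + 16c - 4d + e = -1565
  16a - 8b + 4c - 2d + e = -103
  e = -1
  81a + 27b + 9c + 3d + e = -508
  625a + 125b + 25c + 5d + e = -3806
Solving the system yields a = -6, b = 0, c = -2, d = -1, e = -1.
So q(u) = -6u^4 - 2u^2 - u - 1.
Check: q(5) = -3806. ✓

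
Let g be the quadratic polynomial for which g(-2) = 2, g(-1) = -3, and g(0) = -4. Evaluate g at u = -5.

41

Using the Lagrange interpolation formula with nodes -2, -1, 0:
  L_0(u) = (u + 1)u / 2
  L_1(u) = (u + 2)u / -1
  L_2(u) = (u + 2)(u + 1) / 2
Then g(u) = 2·L_0(u) - 3·L_1(u) - 4·L_2(u).
Expanding and collecting terms gives g(u) = 2u^2 + u - 4.
Evaluating at u = -5: g(-5) = 41.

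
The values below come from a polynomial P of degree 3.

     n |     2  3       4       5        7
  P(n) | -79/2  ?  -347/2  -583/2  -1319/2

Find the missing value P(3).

-183/2

The 4 known points determine the degree-3 polynomial uniquely.
Write P(n) = an^3 + bn^2 + cn + d. Substituting each data point gives a linear system:
  8a + 4b + 2c + d = -79/2
  64a + 16b + 4c + d = -347/2
  125a + 25b + 5c + d = -583/2
  343a + 49b + 7c + d = -1319/2
Solving the system yields a = -1, b = -6, c = -3, d = -3/2.
So P(n) = -n³ - 6n² - 3n - 3/2.
Then P(3) = -183/2.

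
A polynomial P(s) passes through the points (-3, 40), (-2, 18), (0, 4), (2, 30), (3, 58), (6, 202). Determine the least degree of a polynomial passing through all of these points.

Divided differences on the nodes -3, -2, 0, 2, 3, 6:
  order 0: 40  18  4  30  58  202
  order 1: -22  -7  13  28  48
  order 2: 5  5  5  5
  order 3: 0  0  0
  order 4: 0  0
  order 5: 0
The order-2 divided differences are all 5 (nonzero) and every higher order vanishes, so the data lies on a polynomial of degree exactly 2.

2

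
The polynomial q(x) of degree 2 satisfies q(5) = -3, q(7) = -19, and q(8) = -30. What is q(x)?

q(x) = -x^2 + 4x + 2

Using the Lagrange interpolation formula with nodes 5, 7, 8:
  L_0(x) = (x - 7)(x - 8) / 6
  L_1(x) = (x - 5)(x - 8) / -2
  L_2(x) = (x - 5)(x - 7) / 3
Then q(x) = -3·L_0(x) - 19·L_1(x) - 30·L_2(x).
Expanding and collecting terms gives q(x) = -x^2 + 4x + 2.
Check: q(5) = -3. ✓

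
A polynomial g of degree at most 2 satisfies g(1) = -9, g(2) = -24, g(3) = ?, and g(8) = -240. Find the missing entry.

The 3 known points determine the degree-2 polynomial uniquely.
Write g(s) = as^2 + bs + c. Substituting each data point gives a linear system:
  a + b + c = -9
  4a + 2b + c = -24
  64a + 8b + c = -240
Solving the system yields a = -3, b = -6, c = 0.
So g(s) = -3s^2 - 6s.
Then g(3) = -45.

-45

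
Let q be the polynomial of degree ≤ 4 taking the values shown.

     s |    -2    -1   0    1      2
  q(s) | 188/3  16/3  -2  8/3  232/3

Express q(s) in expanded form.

q(s) = 4s^4 + (5/3)s^3 + 2s^2 - 3s - 2

Write q(s) = as^4 + bs^3 + cs^2 + ds + e. Substituting each data point gives a linear system:
  16a - 8b + 4c - 2d + e = 188/3
  a - b + c - d + e = 16/3
  e = -2
  a + b + c + d + e = 8/3
  16a + 8b + 4c + 2d + e = 232/3
Solving the system yields a = 4, b = 5/3, c = 2, d = -3, e = -2.
So q(s) = 4s^4 + (5/3)s^3 + 2s^2 - 3s - 2.
Check: q(2) = 232/3. ✓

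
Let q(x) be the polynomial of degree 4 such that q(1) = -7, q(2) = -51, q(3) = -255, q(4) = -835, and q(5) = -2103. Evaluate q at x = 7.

-8431

Write q(x) = ax^4 + bx^3 + cx^2 + dx + e. Substituting each data point gives a linear system:
  a + b + c + d + e = -7
  16a + 8b + 4c + 2d + e = -51
  81a + 27b + 9c + 3d + e = -255
  256a + 64b + 16c + 4d + e = -835
  625a + 125b + 25c + 5d + e = -2103
Solving the system yields a = -4, b = 4, c = -4, d = 0, e = -3.
So q(x) = -4x⁴ + 4x³ - 4x² - 3.
Then q(7) = -8431.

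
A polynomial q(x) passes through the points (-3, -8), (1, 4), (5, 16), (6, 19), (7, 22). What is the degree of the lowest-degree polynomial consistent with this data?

1

Divided differences on the nodes -3, 1, 5, 6, 7:
  order 0: -8  4  16  19  22
  order 1: 3  3  3  3
  order 2: 0  0  0
  order 3: 0  0
  order 4: 0
The order-1 divided differences are all 3 (nonzero) and every higher order vanishes, so the data lies on a polynomial of degree exactly 1.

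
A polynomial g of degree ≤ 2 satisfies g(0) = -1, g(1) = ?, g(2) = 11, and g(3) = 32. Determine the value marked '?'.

0

On equispaced nodes a degree-2 polynomial has vanishing third forward difference, so
  - g(0) + 3·g(1) - 3·g(2) + g(3) = 0.
Substituting the known values and solving for g(1):
  3·g(1) = 0
  g(1) = 0.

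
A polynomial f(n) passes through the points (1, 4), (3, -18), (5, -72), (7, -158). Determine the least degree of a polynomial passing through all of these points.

Forward differences of the values at n = 1, 3, 5, 7:
  f  : 4  -18  -72  -158
  Δ  : -22  -54  -86
  Δ^2: -32  -32
  Δ^3: 0
The second differences are constant (-32) and nonzero, while all higher differences vanish, so the minimal degree is 2.

2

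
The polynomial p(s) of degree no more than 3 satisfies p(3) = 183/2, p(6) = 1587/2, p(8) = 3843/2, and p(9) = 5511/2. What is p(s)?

Write p(s) = as^3 + bs^2 + cs + d. Substituting each data point gives a linear system:
  27a + 9b + 3c + d = 183/2
  216a + 36b + 6c + d = 1587/2
  512a + 64b + 8c + d = 3843/2
  729a + 81b + 9c + d = 5511/2
Solving the system yields a = 4, b = -2, c = 0, d = 3/2.
So p(s) = 4s^3 - 2s^2 + 3/2.
Check: p(3) = 183/2. ✓

p(s) = 4s^3 - 2s^2 + 3/2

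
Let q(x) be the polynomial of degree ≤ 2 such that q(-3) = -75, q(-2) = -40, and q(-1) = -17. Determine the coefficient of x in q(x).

5

Write q(x) = ax^2 + bx + c. Substituting each data point gives a linear system:
  9a - 3b + c = -75
  4a - 2b + c = -40
  a - b + c = -17
Solving the system yields a = -6, b = 5, c = -6.
So q(x) = -6x^2 + 5x - 6.
The coefficient of x is 5.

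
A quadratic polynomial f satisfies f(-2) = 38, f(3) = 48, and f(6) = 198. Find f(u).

Write f(u) = au^2 + bu + c. Substituting each data point gives a linear system:
  4a - 2b + c = 38
  9a + 3b + c = 48
  36a + 6b + c = 198
Solving the system yields a = 6, b = -4, c = 6.
So f(u) = 6u^2 - 4u + 6.
Check: f(-2) = 38. ✓

f(u) = 6u^2 - 4u + 6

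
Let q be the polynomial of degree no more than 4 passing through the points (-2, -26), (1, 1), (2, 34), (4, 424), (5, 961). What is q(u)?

q(u) = u^4 + 3u^3 - 2u^2 + 3u - 4

Write q(u) = au^4 + bu^3 + cu^2 + du + e. Substituting each data point gives a linear system:
  16a - 8b + 4c - 2d + e = -26
  a + b + c + d + e = 1
  16a + 8b + 4c + 2d + e = 34
  256a + 64b + 16c + 4d + e = 424
  625a + 125b + 25c + 5d + e = 961
Solving the system yields a = 1, b = 3, c = -2, d = 3, e = -4.
So q(u) = u^4 + 3u^3 - 2u^2 + 3u - 4.
Check: q(2) = 34. ✓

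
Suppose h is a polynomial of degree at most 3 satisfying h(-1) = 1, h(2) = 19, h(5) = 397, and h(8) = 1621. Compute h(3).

Write h(s) = as^3 + bs^2 + cs + d. Substituting each data point gives a linear system:
  -a + b - c + d = 1
  8a + 4b + 2c + d = 19
  125a + 25b + 5c + d = 397
  512a + 64b + 8c + d = 1621
Solving the system yields a = 3, b = 2, c = -5, d = -3.
So h(s) = 3s^3 + 2s^2 - 5s - 3.
Then h(3) = 81.

81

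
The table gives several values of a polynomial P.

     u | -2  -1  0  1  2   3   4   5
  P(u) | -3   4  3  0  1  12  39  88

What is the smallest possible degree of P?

Forward differences of the values at u = -2, -1, 0, 1, 2, 3, 4, 5:
  P  : -3  4  3  0  1  12  39  88
  Δ  : 7  -1  -3  1  11  27  49
  Δ^2: -8  -2  4  10  16  22
  Δ^3: 6  6  6  6  6
  Δ^4: 0  0  0  0
  Δ^5: 0  0  0
  Δ^6: 0  0
  Δ^7: 0
The third differences are constant (6) and nonzero, while all higher differences vanish, so the minimal degree is 3.

3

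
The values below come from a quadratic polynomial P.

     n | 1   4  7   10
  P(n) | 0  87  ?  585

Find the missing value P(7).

282

On equispaced nodes a degree-2 polynomial has vanishing third forward difference, so
  - P(1) + 3·P(4) - 3·P(7) + P(10) = 0.
Substituting the known values and solving for P(7):
  -3·P(7) = -846
  P(7) = 282.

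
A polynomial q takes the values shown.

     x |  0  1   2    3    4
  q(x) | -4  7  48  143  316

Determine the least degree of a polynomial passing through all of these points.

3

Forward differences of the values at x = 0, 1, 2, 3, 4:
  q  : -4  7  48  143  316
  Δ  : 11  41  95  173
  Δ^2: 30  54  78
  Δ^3: 24  24
  Δ^4: 0
The third differences are constant (24) and nonzero, while all higher differences vanish, so the minimal degree is 3.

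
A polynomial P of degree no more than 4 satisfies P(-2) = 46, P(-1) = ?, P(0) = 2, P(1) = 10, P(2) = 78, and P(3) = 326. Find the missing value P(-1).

6

The 5 known points determine the degree-4 polynomial uniquely.
Write P(t) = at^4 + bt^3 + ct^2 + dt + e. Substituting each data point gives a linear system:
  16a - 8b + 4c - 2d + e = 46
  e = 2
  a + b + c + d + e = 10
  16a + 8b + 4c + 2d + e = 78
  81a + 27b + 9c + 3d + e = 326
Solving the system yields a = 3, b = 2, c = 3, d = 0, e = 2.
So P(t) = 3t^4 + 2t^3 + 3t^2 + 2.
Then P(-1) = 6.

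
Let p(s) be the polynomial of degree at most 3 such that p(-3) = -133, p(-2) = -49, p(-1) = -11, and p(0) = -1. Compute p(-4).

-281

Forward differences of the values at s = -3, -2, -1, 0:
  p  : -133  -49  -11  -1
  Δ  : 84  38  10
  Δ^2: -46  -28
  Δ^3: 18
The third differences are constant, confirming degree 3.
Interpolating (Newton forward form) and evaluating at s = -4 gives p(-4) = -281.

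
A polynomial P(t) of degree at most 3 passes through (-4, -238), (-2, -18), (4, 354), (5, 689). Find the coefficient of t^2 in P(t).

Write P(t) = at^3 + bt^2 + ct + d. Substituting each data point gives a linear system:
  -64a + 16b - 4c + d = -238
  -8a + 4b - 2c + d = -18
  64a + 16b + 4c + d = 354
  125a + 25b + 5c + d = 689
Solving the system yields a = 5, b = 4, c = -6, d = -6.
So P(t) = 5t^3 + 4t^2 - 6t - 6.
The coefficient of t^2 is 4.

4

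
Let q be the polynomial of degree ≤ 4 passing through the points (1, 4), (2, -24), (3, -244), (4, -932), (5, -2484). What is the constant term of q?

-4

Write q(x) = ax^4 + bx^3 + cx^2 + dx + e. Substituting each data point gives a linear system:
  a + b + c + d + e = 4
  16a + 8b + 4c + 2d + e = -24
  81a + 27b + 9c + 3d + e = -244
  256a + 64b + 16c + 4d + e = -932
  625a + 125b + 25c + 5d + e = -2484
Solving the system yields a = -5, b = 4, c = 5, d = 4, e = -4.
So q(x) = -5x^4 + 4x^3 + 5x^2 + 4x - 4.
The constant term is -4.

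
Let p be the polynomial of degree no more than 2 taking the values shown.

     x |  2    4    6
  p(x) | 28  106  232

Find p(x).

p(x) = 6x^2 + 3x - 2

Write p(x) = ax^2 + bx + c. Substituting each data point gives a linear system:
  4a + 2b + c = 28
  16a + 4b + c = 106
  36a + 6b + c = 232
Solving the system yields a = 6, b = 3, c = -2.
So p(x) = 6x² + 3x - 2.
Check: p(6) = 232. ✓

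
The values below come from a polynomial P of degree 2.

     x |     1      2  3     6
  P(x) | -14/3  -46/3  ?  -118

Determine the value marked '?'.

-32

The 3 known points determine the degree-2 polynomial uniquely.
Write P(x) = ax^2 + bx + c. Substituting each data point gives a linear system:
  a + b + c = -14/3
  4a + 2b + c = -46/3
  36a + 6b + c = -118
Solving the system yields a = -3, b = -5/3, c = 0.
So P(x) = -3x² - (5/3)x.
Then P(3) = -32.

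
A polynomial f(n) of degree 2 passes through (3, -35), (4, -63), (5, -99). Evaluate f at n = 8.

-255

Using the Lagrange interpolation formula with nodes 3, 4, 5:
  L_0(n) = (n - 4)(n - 5) / 2
  L_1(n) = (n - 3)(n - 5) / -1
  L_2(n) = (n - 3)(n - 4) / 2
Then f(n) = -35·L_0(n) - 63·L_1(n) - 99·L_2(n).
Expanding and collecting terms gives f(n) = -4n^2 + 1.
Evaluating at n = 8: f(8) = -255.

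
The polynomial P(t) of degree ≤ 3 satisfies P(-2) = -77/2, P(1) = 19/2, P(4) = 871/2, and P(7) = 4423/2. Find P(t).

Using the Lagrange interpolation formula with nodes -2, 1, 4, 7:
  L_0(t) = (t - 1)(t - 4)(t - 7) / -162
  L_1(t) = (t + 2)(t - 4)(t - 7) / 54
  L_2(t) = (t + 2)(t - 1)(t - 7) / -54
  L_3(t) = (t + 2)(t - 1)(t - 4) / 162
Then P(t) = -77/2·L_0(t) + 19/2·L_1(t) + 871/2·L_2(t) + 4423/2·L_3(t).
Expanding and collecting terms gives P(t) = 6t^3 + 3t^2 + t - 1/2.
Check: P(-2) = -77/2. ✓

P(t) = 6t^3 + 3t^2 + t - 1/2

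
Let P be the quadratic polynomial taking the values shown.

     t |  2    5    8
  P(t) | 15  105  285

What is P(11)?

555

Forward differences of the values at t = 2, 5, 8:
  P  : 15  105  285
  Δ  : 90  180
  Δ^2: 90
The second differences are constant, confirming degree 2.
Interpolating (Newton forward form) and evaluating at t = 11 gives P(11) = 555.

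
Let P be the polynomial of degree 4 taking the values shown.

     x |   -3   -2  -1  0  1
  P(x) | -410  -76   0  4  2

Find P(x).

P(x) = -5x^4 + x^3 + 2x^2 + 4

Write P(x) = ax^4 + bx^3 + cx^2 + dx + e. Substituting each data point gives a linear system:
  81a - 27b + 9c - 3d + e = -410
  16a - 8b + 4c - 2d + e = -76
  a - b + c - d + e = 0
  e = 4
  a + b + c + d + e = 2
Solving the system yields a = -5, b = 1, c = 2, d = 0, e = 4.
So P(x) = -5x^4 + x^3 + 2x^2 + 4.
Check: P(-2) = -76. ✓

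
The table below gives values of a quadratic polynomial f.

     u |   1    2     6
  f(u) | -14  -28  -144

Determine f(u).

f(u) = -3u^2 - 5u - 6

Write f(u) = au^2 + bu + c. Substituting each data point gives a linear system:
  a + b + c = -14
  4a + 2b + c = -28
  36a + 6b + c = -144
Solving the system yields a = -3, b = -5, c = -6.
So f(u) = -3u² - 5u - 6.
Check: f(6) = -144. ✓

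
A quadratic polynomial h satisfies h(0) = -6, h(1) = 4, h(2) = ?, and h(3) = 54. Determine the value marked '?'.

On equispaced nodes a degree-2 polynomial has vanishing third forward difference, so
  - h(0) + 3·h(1) - 3·h(2) + h(3) = 0.
Substituting the known values and solving for h(2):
  -3·h(2) = -72
  h(2) = 24.

24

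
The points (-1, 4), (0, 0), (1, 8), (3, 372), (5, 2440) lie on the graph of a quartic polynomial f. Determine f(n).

Write f(n) = an^4 + bn^3 + cn^2 + dn + e. Substituting each data point gives a linear system:
  a - b + c - d + e = 4
  e = 0
  a + b + c + d + e = 8
  81a + 27b + 9c + 3d + e = 372
  625a + 125b + 25c + 5d + e = 2440
Solving the system yields a = 3, b = 4, c = 3, d = -2, e = 0.
So f(n) = 3n^4 + 4n^3 + 3n^2 - 2n.
Check: f(-1) = 4. ✓

f(n) = 3n^4 + 4n^3 + 3n^2 - 2n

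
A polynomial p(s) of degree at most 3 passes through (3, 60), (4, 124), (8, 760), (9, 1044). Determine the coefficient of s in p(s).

-1

Write p(s) = as^3 + bs^2 + cs + d. Substituting each data point gives a linear system:
  27a + 9b + 3c + d = 60
  64a + 16b + 4c + d = 124
  512a + 64b + 8c + d = 760
  729a + 81b + 9c + d = 1044
Solving the system yields a = 1, b = 4, c = -1, d = 0.
So p(s) = s^3 + 4s^2 - s.
The coefficient of s is -1.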